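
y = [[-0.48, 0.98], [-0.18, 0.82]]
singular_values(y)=[1.37, 0.16]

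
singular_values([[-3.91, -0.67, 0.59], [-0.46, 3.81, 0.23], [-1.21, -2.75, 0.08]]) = [4.98, 3.88, 0.0]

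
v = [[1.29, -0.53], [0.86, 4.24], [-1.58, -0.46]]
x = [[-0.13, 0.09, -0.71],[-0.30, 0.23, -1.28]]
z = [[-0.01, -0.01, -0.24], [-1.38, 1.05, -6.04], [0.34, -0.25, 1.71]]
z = v @ x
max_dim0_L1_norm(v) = 5.23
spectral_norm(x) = 1.52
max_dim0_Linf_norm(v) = 4.24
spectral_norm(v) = 4.41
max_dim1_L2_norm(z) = 6.28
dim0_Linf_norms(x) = [0.3, 0.23, 1.28]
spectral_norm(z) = 6.53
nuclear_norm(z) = 6.63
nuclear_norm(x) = 1.56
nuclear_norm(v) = 6.40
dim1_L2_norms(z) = [0.24, 6.28, 1.76]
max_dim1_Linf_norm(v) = 4.24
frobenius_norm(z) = 6.53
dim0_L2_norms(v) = [2.21, 4.3]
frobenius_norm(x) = 1.52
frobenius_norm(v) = 4.83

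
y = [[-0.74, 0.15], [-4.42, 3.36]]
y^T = [[-0.74, -4.42], [0.15, 3.36]]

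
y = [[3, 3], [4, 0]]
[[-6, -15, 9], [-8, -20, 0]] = y@ [[-2, -5, 0], [0, 0, 3]]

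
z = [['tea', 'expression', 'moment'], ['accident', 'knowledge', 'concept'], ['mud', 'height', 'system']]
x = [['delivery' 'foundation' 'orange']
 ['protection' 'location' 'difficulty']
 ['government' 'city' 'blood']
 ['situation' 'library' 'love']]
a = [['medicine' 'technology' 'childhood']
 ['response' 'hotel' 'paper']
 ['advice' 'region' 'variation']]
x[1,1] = 'location'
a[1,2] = 'paper'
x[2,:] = ['government', 'city', 'blood']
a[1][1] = 'hotel'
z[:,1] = ['expression', 'knowledge', 'height']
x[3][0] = 'situation'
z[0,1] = 'expression'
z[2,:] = ['mud', 'height', 'system']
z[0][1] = 'expression'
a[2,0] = 'advice'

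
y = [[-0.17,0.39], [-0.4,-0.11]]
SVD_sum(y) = [[-0.30, 0.17], [-0.25, 0.15]] + [[0.13, 0.22],  [-0.15, -0.26]]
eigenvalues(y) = [(-0.14+0.39j), (-0.14-0.39j)]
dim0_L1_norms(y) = [0.57, 0.5]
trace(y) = -0.28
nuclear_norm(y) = 0.84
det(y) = 0.17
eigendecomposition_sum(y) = [[-0.08+0.19j, (0.19+0.07j)],[-0.20-0.07j, -0.05+0.20j]] + [[-0.08-0.19j, (0.19-0.07j)], [(-0.2+0.07j), -0.05-0.20j]]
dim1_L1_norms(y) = [0.56, 0.51]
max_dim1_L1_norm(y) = 0.56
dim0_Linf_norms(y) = [0.4, 0.39]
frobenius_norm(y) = 0.59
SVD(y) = [[-0.77, -0.64], [-0.64, 0.77]] @ diag([0.4494901780074963, 0.3886625527045142]) @ [[0.86,  -0.51], [-0.51,  -0.86]]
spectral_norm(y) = 0.45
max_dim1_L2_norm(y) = 0.43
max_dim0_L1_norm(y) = 0.57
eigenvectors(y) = [[-0.05+0.70j, -0.05-0.70j], [-0.71+0.00j, (-0.71-0j)]]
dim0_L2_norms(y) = [0.43, 0.41]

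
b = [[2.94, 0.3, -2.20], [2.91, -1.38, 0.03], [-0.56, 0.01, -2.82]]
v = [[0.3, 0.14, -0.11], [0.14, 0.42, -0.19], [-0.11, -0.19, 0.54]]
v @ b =[[1.35,-0.1,-0.35], [1.74,-0.54,0.24], [-1.18,0.23,-1.29]]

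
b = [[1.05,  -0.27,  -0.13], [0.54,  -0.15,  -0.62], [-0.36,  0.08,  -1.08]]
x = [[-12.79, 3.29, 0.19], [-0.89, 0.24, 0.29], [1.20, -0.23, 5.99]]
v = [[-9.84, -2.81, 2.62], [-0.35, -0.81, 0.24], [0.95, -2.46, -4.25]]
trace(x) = -6.56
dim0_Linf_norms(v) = [9.84, 2.81, 4.25]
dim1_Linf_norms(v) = [9.84, 0.81, 4.25]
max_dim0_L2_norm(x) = 12.88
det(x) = -0.57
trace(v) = -14.90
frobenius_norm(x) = 14.59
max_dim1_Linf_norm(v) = 9.84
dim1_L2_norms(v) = [10.56, 0.91, 5.0]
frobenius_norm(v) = 11.72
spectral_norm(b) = 1.30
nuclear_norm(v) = 16.10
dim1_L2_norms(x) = [13.21, 0.97, 6.11]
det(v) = -31.87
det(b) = 0.01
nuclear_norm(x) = 19.30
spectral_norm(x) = 13.30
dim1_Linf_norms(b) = [1.05, 0.62, 1.08]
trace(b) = -0.18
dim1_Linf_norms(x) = [12.79, 0.89, 5.99]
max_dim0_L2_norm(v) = 9.89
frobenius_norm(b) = 1.79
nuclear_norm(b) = 2.53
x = v @ b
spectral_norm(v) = 10.68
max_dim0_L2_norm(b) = 1.25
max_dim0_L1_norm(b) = 1.95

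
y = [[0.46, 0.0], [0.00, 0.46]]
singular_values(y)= [0.46, 0.46]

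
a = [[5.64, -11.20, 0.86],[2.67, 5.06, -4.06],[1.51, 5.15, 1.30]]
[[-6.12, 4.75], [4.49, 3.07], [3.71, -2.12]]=a @ [[0.26, 0.38], [0.67, -0.3], [-0.1, -0.88]]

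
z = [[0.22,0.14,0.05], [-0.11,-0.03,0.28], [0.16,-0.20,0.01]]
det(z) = 0.02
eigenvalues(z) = [(0.26+0j), (-0.03+0.27j), (-0.03-0.27j)]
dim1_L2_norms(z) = [0.27, 0.3, 0.26]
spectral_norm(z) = 0.32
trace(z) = 0.20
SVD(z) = [[-0.45, -0.59, -0.67],[0.84, -0.53, -0.10],[-0.30, -0.61, 0.74]] @ diag([0.3198071401701826, 0.25580562251949485, 0.24471795312886815]) @ [[-0.75, -0.09, 0.66],[-0.66, 0.22, -0.72],[-0.08, -0.97, -0.22]]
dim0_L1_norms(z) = [0.49, 0.37, 0.34]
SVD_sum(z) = [[0.11, 0.01, -0.09], [-0.2, -0.02, 0.18], [0.07, 0.01, -0.06]] + [[0.10, -0.03, 0.11],[0.09, -0.03, 0.1],[0.1, -0.03, 0.11]] + [[0.01, 0.16, 0.04], [0.0, 0.02, 0.01], [-0.01, -0.17, -0.04]]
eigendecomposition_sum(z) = [[0.21-0.00j, 0.04+0.00j, (0.09+0j)], [0.03-0.00j, (0.01+0j), (0.01+0j)], [(0.11-0j), (0.02+0j), (0.05+0j)]] + [[0.03j, 0.05-0.02j, (-0.02-0.05j)], [(-0.07-0.02j), -0.02+0.13j, (0.13+0.01j)], [(0.02-0.06j), -0.11-0.02j, (-0.02+0.11j)]] + [[-0.03j, (0.05+0.02j), (-0.02+0.05j)], [-0.07+0.02j, (-0.02-0.13j), 0.13-0.01j], [(0.02+0.06j), (-0.11+0.02j), (-0.02-0.11j)]]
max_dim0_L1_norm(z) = 0.49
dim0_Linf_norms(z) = [0.22, 0.2, 0.28]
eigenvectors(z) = [[-0.88+0.00j,-0.12-0.25j,(-0.12+0.25j)], [-0.11+0.00j,(0.73+0j),(0.73-0j)], [-0.46+0.00j,-0.05+0.62j,-0.05-0.62j]]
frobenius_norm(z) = 0.48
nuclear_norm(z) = 0.82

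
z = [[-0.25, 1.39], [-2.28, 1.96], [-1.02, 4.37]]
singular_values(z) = [5.36, 1.57]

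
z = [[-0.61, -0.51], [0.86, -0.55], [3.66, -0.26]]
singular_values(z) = [3.82, 0.74]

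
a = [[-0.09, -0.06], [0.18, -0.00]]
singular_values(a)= [0.2, 0.05]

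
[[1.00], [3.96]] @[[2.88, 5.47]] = [[2.88, 5.47], [11.4, 21.66]]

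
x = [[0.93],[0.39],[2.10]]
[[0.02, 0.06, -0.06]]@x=[[-0.08]]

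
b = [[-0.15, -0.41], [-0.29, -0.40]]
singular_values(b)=[0.65, 0.09]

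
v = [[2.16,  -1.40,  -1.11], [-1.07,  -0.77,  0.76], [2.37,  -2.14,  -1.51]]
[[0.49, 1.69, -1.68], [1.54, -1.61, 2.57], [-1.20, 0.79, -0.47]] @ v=[[-4.73, 1.61, 3.28], [11.14, -6.42, -6.81], [-4.55, 2.08, 2.64]]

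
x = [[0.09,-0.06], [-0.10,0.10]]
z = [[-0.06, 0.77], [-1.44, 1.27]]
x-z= [[0.15, -0.83], [1.34, -1.17]]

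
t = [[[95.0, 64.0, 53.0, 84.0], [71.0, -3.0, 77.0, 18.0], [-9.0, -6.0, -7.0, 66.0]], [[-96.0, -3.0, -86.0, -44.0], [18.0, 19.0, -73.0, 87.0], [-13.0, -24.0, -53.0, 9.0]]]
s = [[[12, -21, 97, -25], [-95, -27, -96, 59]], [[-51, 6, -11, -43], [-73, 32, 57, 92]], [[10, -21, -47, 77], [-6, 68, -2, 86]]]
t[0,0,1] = 64.0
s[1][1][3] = 92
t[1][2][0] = -13.0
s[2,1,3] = 86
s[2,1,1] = 68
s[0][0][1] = -21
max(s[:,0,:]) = 97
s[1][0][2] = -11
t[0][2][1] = -6.0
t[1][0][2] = -86.0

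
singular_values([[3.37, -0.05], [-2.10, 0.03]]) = [3.97, 0.0]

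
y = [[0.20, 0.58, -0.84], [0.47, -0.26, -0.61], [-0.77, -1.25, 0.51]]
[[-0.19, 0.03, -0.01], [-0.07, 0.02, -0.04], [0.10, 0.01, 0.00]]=y@ [[0.1, -0.03, -0.03], [-0.05, -0.01, 0.03], [0.22, -0.05, 0.03]]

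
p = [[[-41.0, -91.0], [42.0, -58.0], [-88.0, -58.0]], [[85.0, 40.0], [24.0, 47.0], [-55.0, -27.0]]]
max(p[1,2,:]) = -27.0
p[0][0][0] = -41.0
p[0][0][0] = -41.0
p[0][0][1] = -91.0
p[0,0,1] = -91.0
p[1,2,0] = -55.0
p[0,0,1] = -91.0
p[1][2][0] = -55.0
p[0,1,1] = -58.0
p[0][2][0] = -88.0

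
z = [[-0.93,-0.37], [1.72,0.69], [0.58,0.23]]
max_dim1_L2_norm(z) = 1.85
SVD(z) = [[-0.46, -0.61], [0.84, -0.53], [0.28, 0.60]] @ diag([2.1967224887207433, 0.0032105371111801014]) @ [[0.93, 0.37], [0.37, -0.93]]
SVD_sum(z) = [[-0.93, -0.37],[1.72, 0.69],[0.58, 0.23]] + [[-0.0, 0.0], [-0.00, 0.0], [0.0, -0.00]]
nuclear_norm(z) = 2.20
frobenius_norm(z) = 2.20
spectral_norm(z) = 2.20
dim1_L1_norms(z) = [1.3, 2.41, 0.81]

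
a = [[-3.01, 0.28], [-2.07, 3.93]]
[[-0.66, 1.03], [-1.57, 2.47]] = a@ [[0.19, -0.30], [-0.30, 0.47]]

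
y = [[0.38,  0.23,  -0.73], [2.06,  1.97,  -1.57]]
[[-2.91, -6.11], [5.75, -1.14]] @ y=[[-13.69, -12.71, 11.72], [-0.16, -0.92, -2.41]]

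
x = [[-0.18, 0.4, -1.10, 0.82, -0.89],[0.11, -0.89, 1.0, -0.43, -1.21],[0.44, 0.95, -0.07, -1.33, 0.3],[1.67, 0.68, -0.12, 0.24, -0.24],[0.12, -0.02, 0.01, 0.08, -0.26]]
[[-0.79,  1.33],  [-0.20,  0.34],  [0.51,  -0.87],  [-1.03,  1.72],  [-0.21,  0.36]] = x @ [[-0.18,0.3], [-0.7,1.17], [-0.52,0.88], [-0.80,1.35], [0.52,-0.87]]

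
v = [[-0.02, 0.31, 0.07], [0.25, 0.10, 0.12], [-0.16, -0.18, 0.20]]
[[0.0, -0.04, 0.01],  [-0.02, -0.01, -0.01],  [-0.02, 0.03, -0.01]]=v @ [[-0.04, 0.01, -0.02],  [0.03, -0.15, 0.03],  [-0.09, 0.04, -0.05]]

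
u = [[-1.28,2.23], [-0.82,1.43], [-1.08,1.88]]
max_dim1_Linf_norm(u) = 2.23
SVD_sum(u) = [[-1.28,2.23],[-0.82,1.43],[-1.08,1.88]] + [[0.0,0.00], [0.0,0.0], [-0.00,-0.0]]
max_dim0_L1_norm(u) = 5.54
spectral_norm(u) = 3.75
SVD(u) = [[-0.69, -0.09],[-0.44, -0.74],[-0.58, 0.67]] @ diag([3.745583923117238, 0.0010367669360770598]) @ [[0.5, -0.87], [-0.87, -0.5]]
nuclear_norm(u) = 3.75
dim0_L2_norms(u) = [1.86, 3.25]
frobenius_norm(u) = 3.75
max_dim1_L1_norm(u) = 3.51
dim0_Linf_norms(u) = [1.28, 2.23]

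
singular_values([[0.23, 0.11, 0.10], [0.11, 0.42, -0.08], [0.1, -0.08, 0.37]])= [0.49, 0.42, 0.12]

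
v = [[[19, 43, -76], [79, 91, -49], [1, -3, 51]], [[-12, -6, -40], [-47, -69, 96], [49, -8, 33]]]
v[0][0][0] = 19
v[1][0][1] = -6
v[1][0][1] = -6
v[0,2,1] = -3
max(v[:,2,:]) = 51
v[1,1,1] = -69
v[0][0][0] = 19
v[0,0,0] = 19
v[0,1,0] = 79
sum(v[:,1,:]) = 101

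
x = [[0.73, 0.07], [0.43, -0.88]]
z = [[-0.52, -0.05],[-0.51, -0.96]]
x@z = [[-0.42,-0.1], [0.23,0.82]]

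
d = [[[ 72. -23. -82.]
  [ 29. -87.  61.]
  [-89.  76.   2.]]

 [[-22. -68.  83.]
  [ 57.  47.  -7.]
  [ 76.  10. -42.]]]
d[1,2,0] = 76.0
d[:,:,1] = [[-23.0, -87.0, 76.0], [-68.0, 47.0, 10.0]]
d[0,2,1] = 76.0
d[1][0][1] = -68.0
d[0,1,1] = -87.0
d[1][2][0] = 76.0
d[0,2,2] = 2.0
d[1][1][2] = -7.0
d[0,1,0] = 29.0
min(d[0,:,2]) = -82.0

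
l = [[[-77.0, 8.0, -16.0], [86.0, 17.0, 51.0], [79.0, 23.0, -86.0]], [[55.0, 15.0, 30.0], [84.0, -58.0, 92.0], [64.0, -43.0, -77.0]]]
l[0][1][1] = 17.0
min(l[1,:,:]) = -77.0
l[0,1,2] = 51.0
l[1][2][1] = -43.0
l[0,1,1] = 17.0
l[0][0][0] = -77.0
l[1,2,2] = -77.0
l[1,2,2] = -77.0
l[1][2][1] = -43.0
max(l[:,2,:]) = 79.0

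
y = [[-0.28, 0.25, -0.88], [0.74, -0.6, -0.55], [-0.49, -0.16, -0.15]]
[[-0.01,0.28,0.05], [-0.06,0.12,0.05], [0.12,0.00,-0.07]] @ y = [[0.19, -0.18, -0.15], [0.08, -0.1, -0.02], [0.00, 0.04, -0.1]]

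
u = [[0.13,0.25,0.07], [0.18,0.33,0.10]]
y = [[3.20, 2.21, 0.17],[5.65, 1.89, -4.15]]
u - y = [[-3.07, -1.96, -0.1], [-5.47, -1.56, 4.25]]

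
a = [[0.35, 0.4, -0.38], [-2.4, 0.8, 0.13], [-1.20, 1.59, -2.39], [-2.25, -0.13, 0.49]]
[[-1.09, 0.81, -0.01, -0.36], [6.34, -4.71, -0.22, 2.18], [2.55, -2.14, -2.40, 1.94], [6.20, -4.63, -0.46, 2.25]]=a @ [[-2.71, 2.05, 0.45, -1.10], [-0.23, 0.26, 0.86, -0.48], [0.14, 0.04, 1.35, -0.58]]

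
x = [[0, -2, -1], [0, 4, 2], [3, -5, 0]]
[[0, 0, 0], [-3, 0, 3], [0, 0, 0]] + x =[[0, -2, -1], [-3, 4, 5], [3, -5, 0]]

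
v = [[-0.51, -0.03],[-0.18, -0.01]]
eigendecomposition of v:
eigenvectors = [[-0.94, 0.06], [-0.33, -1.00]]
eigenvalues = [-0.52, 0.0]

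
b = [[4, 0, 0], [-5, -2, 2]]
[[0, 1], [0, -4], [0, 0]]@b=[[-5, -2, 2], [20, 8, -8], [0, 0, 0]]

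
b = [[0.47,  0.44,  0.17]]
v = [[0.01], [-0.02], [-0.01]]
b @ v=[[-0.01]]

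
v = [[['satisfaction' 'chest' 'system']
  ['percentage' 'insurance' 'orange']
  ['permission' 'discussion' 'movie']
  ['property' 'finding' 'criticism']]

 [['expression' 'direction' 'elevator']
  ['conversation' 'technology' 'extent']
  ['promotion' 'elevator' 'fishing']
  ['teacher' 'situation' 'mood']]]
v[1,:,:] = [['expression', 'direction', 'elevator'], ['conversation', 'technology', 'extent'], ['promotion', 'elevator', 'fishing'], ['teacher', 'situation', 'mood']]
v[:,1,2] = ['orange', 'extent']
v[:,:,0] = [['satisfaction', 'percentage', 'permission', 'property'], ['expression', 'conversation', 'promotion', 'teacher']]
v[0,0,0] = 'satisfaction'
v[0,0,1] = 'chest'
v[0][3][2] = 'criticism'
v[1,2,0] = 'promotion'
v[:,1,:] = [['percentage', 'insurance', 'orange'], ['conversation', 'technology', 'extent']]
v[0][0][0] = 'satisfaction'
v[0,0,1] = 'chest'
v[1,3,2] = 'mood'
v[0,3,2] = 'criticism'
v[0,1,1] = 'insurance'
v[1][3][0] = 'teacher'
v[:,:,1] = [['chest', 'insurance', 'discussion', 'finding'], ['direction', 'technology', 'elevator', 'situation']]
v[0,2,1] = 'discussion'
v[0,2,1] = 'discussion'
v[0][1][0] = 'percentage'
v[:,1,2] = ['orange', 'extent']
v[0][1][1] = 'insurance'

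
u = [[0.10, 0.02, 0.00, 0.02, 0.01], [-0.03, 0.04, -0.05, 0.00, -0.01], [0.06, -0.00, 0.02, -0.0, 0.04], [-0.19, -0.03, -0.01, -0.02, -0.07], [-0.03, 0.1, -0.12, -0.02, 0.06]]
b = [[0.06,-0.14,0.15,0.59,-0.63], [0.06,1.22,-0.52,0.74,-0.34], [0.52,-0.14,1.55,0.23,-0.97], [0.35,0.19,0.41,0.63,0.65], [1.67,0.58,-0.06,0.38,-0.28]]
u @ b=[[0.03,0.02,0.01,0.09,-0.06], [-0.04,0.05,-0.1,-0.00,0.06], [0.08,0.01,0.04,0.06,-0.07], [-0.14,-0.05,-0.03,-0.18,0.15], [0.03,0.17,-0.25,0.04,0.07]]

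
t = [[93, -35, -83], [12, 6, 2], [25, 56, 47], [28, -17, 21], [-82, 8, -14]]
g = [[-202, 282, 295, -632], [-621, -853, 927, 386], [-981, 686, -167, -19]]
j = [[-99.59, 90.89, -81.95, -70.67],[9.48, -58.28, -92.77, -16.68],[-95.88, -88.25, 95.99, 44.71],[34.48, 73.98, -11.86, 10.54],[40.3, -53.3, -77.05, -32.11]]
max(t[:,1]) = 56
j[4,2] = -77.05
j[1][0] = 9.48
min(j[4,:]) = -77.05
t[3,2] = 21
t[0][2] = -83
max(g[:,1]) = 686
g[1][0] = -621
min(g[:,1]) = -853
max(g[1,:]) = 927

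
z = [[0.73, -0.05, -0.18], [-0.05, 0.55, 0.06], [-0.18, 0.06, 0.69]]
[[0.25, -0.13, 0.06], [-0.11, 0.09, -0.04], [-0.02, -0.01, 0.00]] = z @[[0.35, -0.18, 0.08],[-0.18, 0.16, -0.07],[0.08, -0.07, 0.03]]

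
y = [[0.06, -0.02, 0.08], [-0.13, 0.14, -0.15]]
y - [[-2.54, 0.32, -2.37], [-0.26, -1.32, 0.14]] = [[2.6, -0.34, 2.45], [0.13, 1.46, -0.29]]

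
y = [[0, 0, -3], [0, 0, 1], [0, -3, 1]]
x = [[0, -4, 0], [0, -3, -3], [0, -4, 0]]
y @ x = [[0, 12, 0], [0, -4, 0], [0, 5, 9]]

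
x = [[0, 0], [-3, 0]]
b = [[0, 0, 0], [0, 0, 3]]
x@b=[[0, 0, 0], [0, 0, 0]]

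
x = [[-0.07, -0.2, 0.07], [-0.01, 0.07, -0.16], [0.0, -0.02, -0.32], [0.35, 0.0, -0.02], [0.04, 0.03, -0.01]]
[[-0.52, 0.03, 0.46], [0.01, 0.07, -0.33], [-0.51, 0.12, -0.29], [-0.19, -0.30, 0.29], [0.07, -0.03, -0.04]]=x@ [[-0.47, -0.89, 0.89], [3.27, 0.01, -2.27], [1.39, -0.37, 1.04]]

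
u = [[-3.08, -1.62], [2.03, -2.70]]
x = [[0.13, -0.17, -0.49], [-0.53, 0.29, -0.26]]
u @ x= [[0.46,0.05,1.93], [1.69,-1.13,-0.29]]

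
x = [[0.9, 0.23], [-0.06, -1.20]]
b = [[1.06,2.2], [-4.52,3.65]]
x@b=[[-0.09, 2.82], [5.36, -4.51]]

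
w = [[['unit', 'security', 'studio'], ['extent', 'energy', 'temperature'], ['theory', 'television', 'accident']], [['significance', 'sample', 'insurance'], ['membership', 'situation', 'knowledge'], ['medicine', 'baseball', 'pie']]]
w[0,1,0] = 'extent'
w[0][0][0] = 'unit'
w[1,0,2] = 'insurance'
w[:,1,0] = ['extent', 'membership']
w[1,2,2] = 'pie'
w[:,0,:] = [['unit', 'security', 'studio'], ['significance', 'sample', 'insurance']]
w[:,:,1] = [['security', 'energy', 'television'], ['sample', 'situation', 'baseball']]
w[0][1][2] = 'temperature'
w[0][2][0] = 'theory'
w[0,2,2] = 'accident'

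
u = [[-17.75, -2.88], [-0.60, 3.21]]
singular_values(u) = [17.98, 3.26]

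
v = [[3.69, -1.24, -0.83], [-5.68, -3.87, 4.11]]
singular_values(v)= [8.43, 2.98]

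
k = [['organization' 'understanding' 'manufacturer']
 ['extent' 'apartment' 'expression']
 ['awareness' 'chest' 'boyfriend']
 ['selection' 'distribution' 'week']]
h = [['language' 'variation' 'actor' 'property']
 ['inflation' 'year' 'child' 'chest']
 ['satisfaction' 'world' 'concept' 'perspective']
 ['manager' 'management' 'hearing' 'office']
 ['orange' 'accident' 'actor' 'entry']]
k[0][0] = 'organization'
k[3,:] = ['selection', 'distribution', 'week']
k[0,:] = ['organization', 'understanding', 'manufacturer']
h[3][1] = 'management'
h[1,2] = 'child'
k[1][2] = 'expression'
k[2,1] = 'chest'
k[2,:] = ['awareness', 'chest', 'boyfriend']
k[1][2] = 'expression'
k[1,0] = 'extent'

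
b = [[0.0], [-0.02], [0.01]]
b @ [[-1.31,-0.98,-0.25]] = [[0.00, 0.0, 0.0], [0.03, 0.02, 0.0], [-0.01, -0.01, -0.00]]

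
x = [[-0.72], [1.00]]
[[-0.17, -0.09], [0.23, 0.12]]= x@[[0.23, 0.12]]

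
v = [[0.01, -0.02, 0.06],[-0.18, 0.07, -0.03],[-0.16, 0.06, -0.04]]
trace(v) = 0.04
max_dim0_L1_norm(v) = 0.35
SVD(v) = [[-0.11, -0.98, 0.16],[0.74, -0.19, -0.65],[0.66, 0.05, 0.75]] @ diag([0.26398629452984684, 0.05826653379954986, 0.004030798852195419]) @ [[-0.91, 0.36, -0.21], [0.28, 0.16, -0.95], [-0.3, -0.92, -0.25]]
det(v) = 0.00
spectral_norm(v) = 0.26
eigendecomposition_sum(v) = [[0.01+0.04j, -0.01-0.02j, 0.03+0.01j], [(-0.08+0.05j), (0.02-0.04j), -0.00+0.08j], [-0.08+0.03j, (0.03-0.03j), -0.02+0.07j]] + [[(0.01-0.04j),-0.01+0.02j,(0.03-0.01j)], [(-0.08-0.05j),0.02+0.04j,-0.00-0.08j], [-0.08-0.03j,0.03+0.03j,-0.02-0.07j]] + [[-0.00-0.00j, 0.01+0.00j, -0.01-0.00j], [(-0.01-0j), 0.03+0.00j, (-0.03-0j)], [(-0-0j), (0.01+0j), (-0.01-0j)]]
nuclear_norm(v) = 0.33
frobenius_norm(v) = 0.27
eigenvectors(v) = [[(-0.13+0.3j), -0.13-0.30j, (-0.24+0j)], [(-0.72+0j), (-0.72-0j), -0.92+0.00j], [-0.59-0.13j, -0.59+0.13j, -0.32+0.00j]]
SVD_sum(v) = [[0.03, -0.01, 0.01], [-0.18, 0.07, -0.04], [-0.16, 0.06, -0.04]] + [[-0.02, -0.01, 0.05], [-0.0, -0.00, 0.01], [0.00, 0.00, -0.00]] + [[-0.0,-0.00,-0.0], [0.0,0.00,0.00], [-0.00,-0.00,-0.00]]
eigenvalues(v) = [(0.01+0.07j), (0.01-0.07j), (0.01+0j)]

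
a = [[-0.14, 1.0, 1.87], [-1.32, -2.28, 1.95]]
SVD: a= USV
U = [[0.23,0.97], [0.97,-0.23]]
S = [3.33, 2.04]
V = [[-0.4, -0.6, 0.7],  [0.08, 0.73, 0.67]]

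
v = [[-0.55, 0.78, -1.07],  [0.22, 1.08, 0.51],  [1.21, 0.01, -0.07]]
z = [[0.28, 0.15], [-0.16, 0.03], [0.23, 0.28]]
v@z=[[-0.52, -0.36], [0.01, 0.21], [0.32, 0.16]]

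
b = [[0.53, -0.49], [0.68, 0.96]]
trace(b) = 1.49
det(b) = 0.84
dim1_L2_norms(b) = [0.72, 1.18]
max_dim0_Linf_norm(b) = 0.96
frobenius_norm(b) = 1.38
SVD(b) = [[-0.12, 0.99], [0.99, 0.12]] @ diag([1.1822859974025446, 0.7121796264608182]) @ [[0.51,0.86], [0.86,-0.51]]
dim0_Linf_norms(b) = [0.68, 0.96]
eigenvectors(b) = [[(0.24-0.6j), (0.24+0.6j)], [(-0.76+0j), (-0.76-0j)]]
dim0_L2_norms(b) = [0.86, 1.08]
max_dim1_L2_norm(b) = 1.18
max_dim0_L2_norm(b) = 1.08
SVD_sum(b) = [[-0.08,-0.13], [0.6,1.01]] + [[0.61, -0.36], [0.08, -0.05]]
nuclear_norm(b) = 1.89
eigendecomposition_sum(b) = [[0.26+0.42j, -0.24+0.34j],[(0.34-0.47j), (0.48+0.12j)]] + [[0.26-0.42j,-0.24-0.34j], [0.34+0.47j,0.48-0.12j]]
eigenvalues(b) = [(0.74+0.54j), (0.74-0.54j)]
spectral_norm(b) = 1.18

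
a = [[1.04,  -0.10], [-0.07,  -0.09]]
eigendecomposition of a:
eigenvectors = [[1.0, 0.09], [-0.06, 1.00]]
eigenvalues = [1.05, -0.1]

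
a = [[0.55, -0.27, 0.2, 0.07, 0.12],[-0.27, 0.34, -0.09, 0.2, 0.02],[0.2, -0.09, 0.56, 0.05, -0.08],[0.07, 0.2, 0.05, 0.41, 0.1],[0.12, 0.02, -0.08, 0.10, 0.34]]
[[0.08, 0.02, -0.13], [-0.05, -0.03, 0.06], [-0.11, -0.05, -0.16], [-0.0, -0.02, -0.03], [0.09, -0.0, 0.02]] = a @ [[0.11,  0.08,  -0.16], [-0.16,  -0.04,  0.00], [-0.25,  -0.13,  -0.22], [0.05,  -0.02,  -0.03], [0.16,  -0.06,  0.06]]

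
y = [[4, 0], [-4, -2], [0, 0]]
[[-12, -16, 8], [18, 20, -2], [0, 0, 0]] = y@[[-3, -4, 2], [-3, -2, -3]]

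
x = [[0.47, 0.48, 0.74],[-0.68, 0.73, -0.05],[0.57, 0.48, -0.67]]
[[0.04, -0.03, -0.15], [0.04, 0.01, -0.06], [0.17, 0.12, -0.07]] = x @ [[0.09, 0.05, -0.07], [0.13, 0.05, -0.15], [-0.09, -0.10, -0.06]]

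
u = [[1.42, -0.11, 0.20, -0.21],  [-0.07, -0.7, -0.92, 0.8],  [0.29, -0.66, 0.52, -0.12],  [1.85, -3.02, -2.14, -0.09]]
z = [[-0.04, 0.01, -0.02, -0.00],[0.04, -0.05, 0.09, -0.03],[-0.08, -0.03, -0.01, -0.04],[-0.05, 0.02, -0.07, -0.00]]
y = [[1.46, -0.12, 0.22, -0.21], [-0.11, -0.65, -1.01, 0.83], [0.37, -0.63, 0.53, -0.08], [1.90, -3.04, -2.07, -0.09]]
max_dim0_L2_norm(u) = 3.17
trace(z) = -0.10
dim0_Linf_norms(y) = [1.9, 3.04, 2.07, 0.83]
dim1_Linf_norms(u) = [1.42, 0.92, 0.66, 3.02]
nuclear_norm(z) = 0.26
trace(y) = 1.25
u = z + y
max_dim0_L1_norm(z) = 0.21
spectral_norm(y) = 4.31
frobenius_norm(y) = 4.73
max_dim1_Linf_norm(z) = 0.09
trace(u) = 1.15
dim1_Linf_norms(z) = [0.04, 0.09, 0.08, 0.07]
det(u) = 2.92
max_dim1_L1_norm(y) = 7.1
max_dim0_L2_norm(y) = 3.17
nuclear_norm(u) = 7.23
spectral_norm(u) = 4.31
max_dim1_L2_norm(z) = 0.11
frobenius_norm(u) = 4.69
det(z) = 0.00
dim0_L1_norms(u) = [3.63, 4.49, 3.78, 1.22]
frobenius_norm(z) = 0.18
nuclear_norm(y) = 7.31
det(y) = 3.01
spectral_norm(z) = 0.15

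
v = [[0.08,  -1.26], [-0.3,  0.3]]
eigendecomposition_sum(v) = [[-0.26, -0.44], [-0.10, -0.18]] + [[0.34,-0.82],  [-0.2,0.48]]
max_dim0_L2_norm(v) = 1.3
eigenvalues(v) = [-0.43, 0.81]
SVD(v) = [[0.97, -0.26], [-0.26, -0.97]] @ diag([1.3039546036979313, 0.27148184376670687]) @ [[0.12, -0.99], [0.99, 0.12]]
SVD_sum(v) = [[0.15,-1.25], [-0.04,0.33]] + [[-0.07, -0.01], [-0.26, -0.03]]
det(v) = -0.35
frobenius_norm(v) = 1.33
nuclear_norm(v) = 1.58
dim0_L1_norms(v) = [0.38, 1.56]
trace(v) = 0.38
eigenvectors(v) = [[-0.93,0.86], [-0.38,-0.5]]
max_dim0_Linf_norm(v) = 1.26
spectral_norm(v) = 1.30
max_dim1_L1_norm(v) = 1.34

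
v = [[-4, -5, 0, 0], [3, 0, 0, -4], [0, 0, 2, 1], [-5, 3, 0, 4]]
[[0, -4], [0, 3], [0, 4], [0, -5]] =v @ [[0, 1], [0, 0], [0, 2], [0, 0]]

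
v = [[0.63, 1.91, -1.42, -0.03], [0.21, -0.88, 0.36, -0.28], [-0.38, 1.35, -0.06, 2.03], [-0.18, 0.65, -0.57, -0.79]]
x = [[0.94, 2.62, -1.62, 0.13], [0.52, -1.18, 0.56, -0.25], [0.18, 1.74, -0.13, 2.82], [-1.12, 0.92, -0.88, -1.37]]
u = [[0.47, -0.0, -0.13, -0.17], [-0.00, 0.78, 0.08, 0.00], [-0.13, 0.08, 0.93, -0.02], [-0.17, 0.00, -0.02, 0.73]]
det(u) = 0.22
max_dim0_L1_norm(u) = 1.16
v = x @ u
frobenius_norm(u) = 1.53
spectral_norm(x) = 4.16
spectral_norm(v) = 3.08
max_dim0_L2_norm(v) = 2.58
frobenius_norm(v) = 3.82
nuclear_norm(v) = 5.88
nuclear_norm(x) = 8.55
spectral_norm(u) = 0.99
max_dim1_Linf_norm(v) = 2.03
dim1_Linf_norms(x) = [2.62, 1.18, 2.82, 1.37]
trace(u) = 2.91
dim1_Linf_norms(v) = [1.91, 0.88, 2.03, 0.79]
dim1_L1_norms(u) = [0.77, 0.86, 1.16, 0.92]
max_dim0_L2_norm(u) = 0.94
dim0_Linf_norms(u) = [0.47, 0.78, 0.93, 0.73]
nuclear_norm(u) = 2.91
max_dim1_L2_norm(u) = 0.94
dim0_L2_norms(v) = [0.79, 2.58, 1.57, 2.2]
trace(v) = -1.10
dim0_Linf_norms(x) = [1.12, 2.62, 1.62, 2.82]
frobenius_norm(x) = 5.31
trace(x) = -1.74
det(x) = -0.08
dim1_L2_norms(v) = [2.46, 1.01, 2.47, 1.18]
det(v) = -0.03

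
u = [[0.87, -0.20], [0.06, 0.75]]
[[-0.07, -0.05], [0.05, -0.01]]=u @ [[-0.06,-0.06], [0.07,-0.01]]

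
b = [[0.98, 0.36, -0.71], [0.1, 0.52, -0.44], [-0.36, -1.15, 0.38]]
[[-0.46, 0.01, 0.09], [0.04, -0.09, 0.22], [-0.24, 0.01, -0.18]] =b @ [[-0.38, 0.21, -0.27],[0.44, 0.02, 0.09],[0.34, 0.28, -0.46]]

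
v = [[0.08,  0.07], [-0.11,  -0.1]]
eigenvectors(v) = [[0.71, -0.54], [-0.71, 0.84]]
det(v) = -0.00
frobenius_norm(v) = 0.18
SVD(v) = [[-0.58,0.81], [0.81,0.58]] @ diag([0.18274929595430303, 0.00164159319155472]) @ [[-0.74, -0.67], [0.67, -0.74]]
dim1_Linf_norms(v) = [0.08, 0.11]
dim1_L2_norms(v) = [0.11, 0.15]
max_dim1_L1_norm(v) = 0.21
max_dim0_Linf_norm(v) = 0.11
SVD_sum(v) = [[0.08, 0.07], [-0.11, -0.10]] + [[0.0, -0.0], [0.0, -0.00]]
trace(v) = -0.02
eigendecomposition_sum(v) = [[0.03,0.02], [-0.03,-0.02]] + [[0.05,0.05], [-0.08,-0.08]]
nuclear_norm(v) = 0.18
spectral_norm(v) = 0.18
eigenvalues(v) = [0.01, -0.03]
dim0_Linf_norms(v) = [0.11, 0.1]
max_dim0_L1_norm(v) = 0.19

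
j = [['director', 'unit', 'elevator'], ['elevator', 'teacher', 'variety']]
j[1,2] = 'variety'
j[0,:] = ['director', 'unit', 'elevator']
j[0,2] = 'elevator'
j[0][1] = 'unit'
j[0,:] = ['director', 'unit', 'elevator']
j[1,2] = 'variety'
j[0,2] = 'elevator'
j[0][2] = 'elevator'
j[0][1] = 'unit'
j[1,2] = 'variety'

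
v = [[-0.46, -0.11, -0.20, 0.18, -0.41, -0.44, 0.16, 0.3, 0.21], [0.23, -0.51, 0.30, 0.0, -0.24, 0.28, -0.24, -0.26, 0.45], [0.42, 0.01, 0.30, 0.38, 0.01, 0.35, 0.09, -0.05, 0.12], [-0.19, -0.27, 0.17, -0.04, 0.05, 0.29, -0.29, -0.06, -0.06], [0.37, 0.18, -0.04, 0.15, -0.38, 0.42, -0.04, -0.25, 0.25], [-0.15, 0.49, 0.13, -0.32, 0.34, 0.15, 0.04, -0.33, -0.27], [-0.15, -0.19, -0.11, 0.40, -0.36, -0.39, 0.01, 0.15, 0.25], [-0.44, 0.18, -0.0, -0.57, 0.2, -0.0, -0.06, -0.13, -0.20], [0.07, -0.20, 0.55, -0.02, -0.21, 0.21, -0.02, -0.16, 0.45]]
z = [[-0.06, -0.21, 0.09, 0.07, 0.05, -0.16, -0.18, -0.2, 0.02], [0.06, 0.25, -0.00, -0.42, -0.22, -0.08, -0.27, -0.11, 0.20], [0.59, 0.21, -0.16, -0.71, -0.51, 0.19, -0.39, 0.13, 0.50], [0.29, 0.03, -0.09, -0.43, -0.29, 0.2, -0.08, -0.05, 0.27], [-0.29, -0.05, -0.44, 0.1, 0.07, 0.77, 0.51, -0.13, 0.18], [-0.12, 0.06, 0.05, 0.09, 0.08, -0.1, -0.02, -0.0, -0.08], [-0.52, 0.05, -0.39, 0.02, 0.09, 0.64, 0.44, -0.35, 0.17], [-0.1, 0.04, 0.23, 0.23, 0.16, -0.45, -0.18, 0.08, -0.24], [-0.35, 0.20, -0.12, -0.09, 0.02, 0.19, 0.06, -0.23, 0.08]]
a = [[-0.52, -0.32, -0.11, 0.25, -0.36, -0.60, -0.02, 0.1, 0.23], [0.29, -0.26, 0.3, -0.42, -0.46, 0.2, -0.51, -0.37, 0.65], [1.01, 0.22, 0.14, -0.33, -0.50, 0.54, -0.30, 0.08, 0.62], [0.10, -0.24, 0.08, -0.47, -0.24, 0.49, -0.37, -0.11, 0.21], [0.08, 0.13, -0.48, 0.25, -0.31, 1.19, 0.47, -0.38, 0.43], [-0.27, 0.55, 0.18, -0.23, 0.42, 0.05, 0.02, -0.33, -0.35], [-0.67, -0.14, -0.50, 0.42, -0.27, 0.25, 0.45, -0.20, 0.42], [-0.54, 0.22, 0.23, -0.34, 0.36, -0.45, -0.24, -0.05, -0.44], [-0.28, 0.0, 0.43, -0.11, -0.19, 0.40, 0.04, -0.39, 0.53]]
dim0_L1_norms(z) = [2.38, 1.1, 1.57, 2.16, 1.49, 2.78, 2.13, 1.28, 1.74]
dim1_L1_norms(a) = [2.51, 3.46, 3.74, 2.31, 3.72, 2.4, 3.32, 2.87, 2.37]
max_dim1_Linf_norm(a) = 1.19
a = z + v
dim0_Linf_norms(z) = [0.59, 0.25, 0.44, 0.71, 0.51, 0.77, 0.51, 0.35, 0.5]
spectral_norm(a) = 2.31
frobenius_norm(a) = 3.49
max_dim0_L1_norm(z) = 2.78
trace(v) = -0.61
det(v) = -0.00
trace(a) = -0.44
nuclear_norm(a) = 7.90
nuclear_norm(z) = 4.42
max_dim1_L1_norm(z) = 3.39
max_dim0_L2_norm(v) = 0.93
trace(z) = 0.17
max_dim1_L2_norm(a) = 1.54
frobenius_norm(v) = 2.41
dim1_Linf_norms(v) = [0.46, 0.51, 0.42, 0.29, 0.42, 0.49, 0.4, 0.57, 0.55]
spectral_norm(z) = 1.68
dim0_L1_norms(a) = [3.76, 2.08, 2.45, 2.82, 3.11, 4.17, 2.42, 2.01, 3.88]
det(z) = 0.00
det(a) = -0.00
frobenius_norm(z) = 2.42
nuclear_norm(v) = 5.52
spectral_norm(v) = 1.53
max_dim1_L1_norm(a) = 3.74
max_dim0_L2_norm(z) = 1.17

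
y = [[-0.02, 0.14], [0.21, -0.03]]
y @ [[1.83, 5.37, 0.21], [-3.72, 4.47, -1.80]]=[[-0.56,0.52,-0.26],[0.50,0.99,0.1]]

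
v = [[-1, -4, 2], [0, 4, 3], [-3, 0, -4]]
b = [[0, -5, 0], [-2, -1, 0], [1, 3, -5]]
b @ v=[[0, -20, -15], [2, 4, -7], [14, 8, 31]]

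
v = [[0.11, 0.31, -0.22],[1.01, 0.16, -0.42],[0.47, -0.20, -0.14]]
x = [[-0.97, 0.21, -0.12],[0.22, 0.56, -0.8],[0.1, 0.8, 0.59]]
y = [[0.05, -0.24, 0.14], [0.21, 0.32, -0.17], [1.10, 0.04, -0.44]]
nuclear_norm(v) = 1.70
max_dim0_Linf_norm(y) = 1.1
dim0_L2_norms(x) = [1.0, 1.0, 1.0]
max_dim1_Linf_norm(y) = 1.1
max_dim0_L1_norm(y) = 1.36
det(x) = -1.00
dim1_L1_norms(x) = [1.3, 1.58, 1.49]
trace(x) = 0.18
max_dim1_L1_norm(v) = 1.59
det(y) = -0.03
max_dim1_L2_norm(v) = 1.11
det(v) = 0.03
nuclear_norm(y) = 1.70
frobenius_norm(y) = 1.29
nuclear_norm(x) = 3.00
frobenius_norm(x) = 1.73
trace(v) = 0.13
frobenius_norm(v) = 1.29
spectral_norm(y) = 1.22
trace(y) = -0.07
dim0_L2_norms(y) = [1.12, 0.4, 0.49]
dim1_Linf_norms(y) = [0.24, 0.32, 1.1]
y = x @ v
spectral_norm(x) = 1.00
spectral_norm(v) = 1.22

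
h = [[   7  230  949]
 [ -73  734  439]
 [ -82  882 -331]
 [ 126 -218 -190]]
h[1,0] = -73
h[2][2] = -331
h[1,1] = 734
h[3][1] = -218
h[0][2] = 949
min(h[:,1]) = -218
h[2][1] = 882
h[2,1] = 882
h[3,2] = -190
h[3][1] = -218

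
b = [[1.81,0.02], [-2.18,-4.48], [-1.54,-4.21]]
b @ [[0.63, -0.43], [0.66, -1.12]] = [[1.15, -0.8], [-4.33, 5.96], [-3.75, 5.38]]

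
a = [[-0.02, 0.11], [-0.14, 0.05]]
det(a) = 0.01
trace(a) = 0.03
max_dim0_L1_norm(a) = 0.16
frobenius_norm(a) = 0.19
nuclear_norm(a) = 0.25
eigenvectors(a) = [[(-0.19+0.64j), -0.19-0.64j], [(-0.75+0j), (-0.75-0j)]]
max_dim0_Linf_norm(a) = 0.14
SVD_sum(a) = [[-0.07,0.05],[-0.11,0.09]] + [[0.05, 0.06],[-0.03, -0.04]]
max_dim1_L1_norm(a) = 0.19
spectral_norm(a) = 0.16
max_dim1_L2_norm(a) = 0.15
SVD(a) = [[-0.50, -0.87],  [-0.87, 0.5]] @ diag([0.1639756486494613, 0.08781791759082218]) @ [[0.80,  -0.6], [-0.60,  -0.8]]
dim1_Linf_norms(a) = [0.11, 0.14]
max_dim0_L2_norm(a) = 0.14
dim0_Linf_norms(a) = [0.14, 0.11]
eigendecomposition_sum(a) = [[(-0.01+0.06j), (0.06-0.01j)], [-0.07+0.01j, 0.02+0.06j]] + [[-0.01-0.06j,  0.06+0.01j], [-0.07-0.01j,  0.02-0.06j]]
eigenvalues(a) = [(0.02+0.12j), (0.02-0.12j)]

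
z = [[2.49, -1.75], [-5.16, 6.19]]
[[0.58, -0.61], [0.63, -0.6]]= z@[[0.73, -0.76], [0.71, -0.73]]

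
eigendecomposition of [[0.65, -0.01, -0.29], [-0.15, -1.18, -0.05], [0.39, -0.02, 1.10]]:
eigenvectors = [[0.44-0.48j, (0.44+0.48j), (0.01+0j)], [(-0.01+0.04j), (-0.01-0.04j), (1+0j)], [-0.76+0.00j, (-0.76-0j), 0.01+0.00j]]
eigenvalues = [(0.88+0.25j), (0.88-0.25j), (-1.18+0j)]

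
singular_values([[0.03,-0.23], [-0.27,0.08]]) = [0.31, 0.19]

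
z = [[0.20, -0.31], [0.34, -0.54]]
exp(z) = [[1.17,-0.26], [0.29,0.54]]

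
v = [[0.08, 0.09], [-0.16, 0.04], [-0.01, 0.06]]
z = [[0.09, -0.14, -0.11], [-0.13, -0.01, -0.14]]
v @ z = [[-0.0, -0.01, -0.02],[-0.02, 0.02, 0.01],[-0.01, 0.00, -0.01]]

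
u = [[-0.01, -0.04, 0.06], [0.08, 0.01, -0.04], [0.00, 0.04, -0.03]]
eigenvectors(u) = [[-0.28+0.44j, -0.28-0.44j, (0.36+0j)], [(0.74+0j), (0.74-0j), (0.7+0j)], [0.04-0.42j, (0.04+0.42j), (0.62+0j)]]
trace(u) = -0.03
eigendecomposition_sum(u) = [[-0.01+0.03j, (-0.02-0.01j), 0.03-0.00j], [(0.04-0.01j), 0.00+0.03j, (-0.02-0.03j)], [-0.00-0.02j, 0.02-0.00j, -0.02+0.01j]] + [[-0.01-0.03j,-0.02+0.01j,0.03+0.00j], [0.04+0.01j,-0.03j,(-0.02+0.03j)], [-0.00+0.02j,(0.02+0j),-0.02-0.01j]] + [[0j,-0j,0.00+0.00j], [(0.01+0j),-0j,(0.01+0j)], [(0.01+0j),-0j,(0.01+0j)]]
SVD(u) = [[-0.59, -0.54, 0.60], [0.73, -0.67, 0.11], [0.34, 0.51, 0.79]] @ diag([0.10839669207966379, 0.06327493018385699, 0.01210125433228173]) @ [[0.59, 0.41, -0.69], [-0.76, 0.56, -0.33], [0.25, 0.72, 0.64]]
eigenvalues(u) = [(-0.02+0.07j), (-0.02-0.07j), (0.02+0j)]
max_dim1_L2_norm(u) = 0.09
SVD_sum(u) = [[-0.04, -0.03, 0.04],  [0.05, 0.03, -0.05],  [0.02, 0.02, -0.03]] + [[0.03, -0.02, 0.01], [0.03, -0.02, 0.01], [-0.02, 0.02, -0.01]] + [[0.0, 0.01, 0.0], [0.00, 0.0, 0.0], [0.0, 0.01, 0.01]]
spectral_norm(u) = 0.11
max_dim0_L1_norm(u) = 0.13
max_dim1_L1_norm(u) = 0.13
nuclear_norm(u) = 0.18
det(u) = 0.00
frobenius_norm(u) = 0.13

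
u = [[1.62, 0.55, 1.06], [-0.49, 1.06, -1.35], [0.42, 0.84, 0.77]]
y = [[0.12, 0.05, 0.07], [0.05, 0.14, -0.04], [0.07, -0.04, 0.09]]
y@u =[[0.2, 0.18, 0.11], [-0.00, 0.14, -0.17], [0.17, 0.07, 0.2]]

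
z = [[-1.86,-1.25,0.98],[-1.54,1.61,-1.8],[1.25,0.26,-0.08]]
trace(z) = -0.33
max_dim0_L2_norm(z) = 2.72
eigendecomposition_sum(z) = [[-2.25,  -0.7,  0.38], [-0.33,  -0.1,  0.06], [1.17,  0.36,  -0.20]] + [[0.39, -0.55, 0.60], [-1.22, 1.71, -1.86], [0.08, -0.11, 0.11]] + [[-0.00, -0.0, -0.0],[0.00, 0.00, 0.00],[0.00, 0.00, 0.0]]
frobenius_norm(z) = 3.98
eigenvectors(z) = [[0.88,0.31,-0.1], [0.13,-0.95,0.7], [-0.46,0.06,0.71]]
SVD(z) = [[0.24, 0.87, 0.43], [-0.97, 0.17, 0.19], [0.10, -0.46, 0.88]] @ diag([2.926624893075294, 2.6939846242351195, 0.0036850531594859594]) @ [[0.40, -0.63, 0.67],  [-0.91, -0.35, 0.22],  [-0.10, 0.70, 0.71]]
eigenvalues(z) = [-2.55, 2.22, 0.01]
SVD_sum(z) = [[0.28, -0.44, 0.47], [-1.12, 1.77, -1.9], [0.11, -0.17, 0.19]] + [[-2.14, -0.81, 0.51], [-0.42, -0.16, 0.1], [1.14, 0.43, -0.27]] + [[-0.00, 0.0, 0.00], [-0.0, 0.00, 0.00], [-0.00, 0.0, 0.00]]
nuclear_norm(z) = 5.62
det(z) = -0.03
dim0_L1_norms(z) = [4.65, 3.12, 2.86]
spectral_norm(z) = 2.93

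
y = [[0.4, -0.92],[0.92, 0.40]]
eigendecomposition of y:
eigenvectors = [[(0.71+0j), 0.71-0.00j], [-0.71j, 0.71j]]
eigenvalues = [(0.4+0.92j), (0.4-0.92j)]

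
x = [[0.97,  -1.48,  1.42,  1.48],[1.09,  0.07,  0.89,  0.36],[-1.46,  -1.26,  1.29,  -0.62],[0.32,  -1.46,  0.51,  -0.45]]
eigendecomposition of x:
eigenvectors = [[(0.62+0j), (0.62-0j), (-0.5+0j), (0.15+0j)], [(0.34-0.25j), (0.34+0.25j), 0.21+0.00j, -0.51+0.00j], [(0.17+0.58j), (0.17-0.58j), (0.02+0j), -0.81+0.00j], [(0.17+0.19j), 0.17-0.19j, 0.84+0.00j, 0.27+0.00j]]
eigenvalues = [(0.95+2.37j), (0.95-2.37j), (-0.98+0j), (0.97+0j)]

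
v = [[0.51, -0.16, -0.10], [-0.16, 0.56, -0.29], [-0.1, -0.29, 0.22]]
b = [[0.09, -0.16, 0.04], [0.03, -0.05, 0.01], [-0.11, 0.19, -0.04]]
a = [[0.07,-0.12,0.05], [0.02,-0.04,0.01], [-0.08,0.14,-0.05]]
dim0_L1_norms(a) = [0.17, 0.3, 0.11]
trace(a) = -0.02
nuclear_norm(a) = 0.24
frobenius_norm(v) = 0.93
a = b @ v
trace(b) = -0.00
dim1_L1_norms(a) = [0.24, 0.07, 0.27]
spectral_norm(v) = 0.76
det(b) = 0.00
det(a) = -0.00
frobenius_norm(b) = 0.30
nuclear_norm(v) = 1.29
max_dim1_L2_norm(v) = 0.65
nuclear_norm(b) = 0.30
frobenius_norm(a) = 0.23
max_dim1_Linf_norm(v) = 0.56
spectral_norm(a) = 0.23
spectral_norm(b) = 0.30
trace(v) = 1.29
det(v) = -0.00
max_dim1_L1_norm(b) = 0.34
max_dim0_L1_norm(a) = 0.3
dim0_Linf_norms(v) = [0.51, 0.56, 0.29]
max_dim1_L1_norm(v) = 1.01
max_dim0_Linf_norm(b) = 0.19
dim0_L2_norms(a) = [0.11, 0.19, 0.07]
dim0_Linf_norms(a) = [0.08, 0.14, 0.05]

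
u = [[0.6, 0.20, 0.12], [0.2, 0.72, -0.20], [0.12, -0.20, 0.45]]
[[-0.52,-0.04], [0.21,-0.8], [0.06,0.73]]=u @ [[-1.34,-0.10],  [0.91,-0.71],  [0.89,1.34]]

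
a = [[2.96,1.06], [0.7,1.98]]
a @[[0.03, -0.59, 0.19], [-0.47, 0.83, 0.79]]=[[-0.41, -0.87, 1.4], [-0.91, 1.23, 1.70]]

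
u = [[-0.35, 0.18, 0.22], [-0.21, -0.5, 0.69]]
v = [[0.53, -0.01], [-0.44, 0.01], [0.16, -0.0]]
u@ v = [[-0.23, 0.01],[0.22, -0.00]]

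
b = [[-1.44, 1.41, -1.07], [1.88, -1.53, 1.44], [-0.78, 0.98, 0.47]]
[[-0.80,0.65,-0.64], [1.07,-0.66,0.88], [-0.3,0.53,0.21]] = b@[[0.56, 0.09, 0.11], [0.09, 0.59, 0.05], [0.11, 0.05, 0.52]]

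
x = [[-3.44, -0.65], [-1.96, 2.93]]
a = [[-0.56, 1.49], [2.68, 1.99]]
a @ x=[[-0.99, 4.73], [-13.12, 4.09]]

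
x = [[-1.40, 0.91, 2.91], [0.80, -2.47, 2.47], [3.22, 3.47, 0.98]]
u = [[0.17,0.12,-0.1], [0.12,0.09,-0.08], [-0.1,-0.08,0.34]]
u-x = [[1.57, -0.79, -3.01], [-0.68, 2.56, -2.55], [-3.32, -3.55, -0.64]]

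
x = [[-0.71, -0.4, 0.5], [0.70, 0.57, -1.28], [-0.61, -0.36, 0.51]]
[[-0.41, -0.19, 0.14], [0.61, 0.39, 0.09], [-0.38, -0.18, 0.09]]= x@[[0.27,-0.01,-0.42],[0.33,0.22,0.07],[-0.18,-0.21,-0.27]]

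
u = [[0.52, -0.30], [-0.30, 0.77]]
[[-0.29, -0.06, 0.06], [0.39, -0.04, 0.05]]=u @ [[-0.34,-0.19,0.20], [0.37,-0.13,0.14]]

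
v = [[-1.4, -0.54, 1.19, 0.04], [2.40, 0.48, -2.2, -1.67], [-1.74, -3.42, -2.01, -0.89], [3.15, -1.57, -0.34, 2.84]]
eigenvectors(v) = [[(-0.22+0j), 0.32-0.27j, 0.32+0.27j, 0.08+0.00j], [(0.55+0j), -0.41-0.12j, -0.41+0.12j, -0.45+0.00j], [0.76+0.00j, 0.60+0.00j, 0.60-0.00j, 0.10+0.00j], [(0.25+0j), (-0.52-0.04j), -0.52+0.04j, 0.88+0.00j]]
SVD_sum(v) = [[-1.31, -0.16, 0.17, -0.57], [1.65, 0.20, -0.22, 0.72], [-1.87, -0.23, 0.25, -0.81], [3.47, 0.42, -0.46, 1.51]] + [[-0.02, 0.31, 0.25, 0.04], [0.07, -1.0, -0.80, -0.13], [0.22, -3.02, -2.41, -0.39], [0.08, -1.03, -0.82, -0.13]] + [[-0.23, -0.51, 0.49, 0.81], [0.60, 1.36, -1.31, -2.16], [-0.08, -0.18, 0.18, 0.29], [-0.41, -0.94, 0.90, 1.49]] + [[0.16, -0.18, 0.28, -0.24], [0.07, -0.08, 0.12, -0.11], [-0.01, 0.02, -0.02, 0.02], [0.02, -0.02, 0.03, -0.03]]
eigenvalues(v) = [(-4.28+0j), (0.16+1.52j), (0.16-1.52j), (3.87+0j)]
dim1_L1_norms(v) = [3.17, 6.75, 8.06, 7.9]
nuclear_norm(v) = 13.50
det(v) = -38.81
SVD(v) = [[-0.29, 0.09, 0.29, -0.9],[0.37, -0.3, -0.78, -0.4],[-0.42, -0.90, 0.11, 0.08],[0.78, -0.31, 0.54, -0.11]] @ diag([4.94162751109445, 4.327770179557811, 3.7455838162163237, 0.48448394217246943]) @ [[0.90, 0.11, -0.12, 0.39],  [-0.06, 0.78, 0.62, 0.10],  [-0.20, -0.47, 0.45, 0.74],  [-0.37, 0.41, -0.64, 0.54]]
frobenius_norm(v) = 7.58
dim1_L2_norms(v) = [1.92, 3.69, 4.42, 4.54]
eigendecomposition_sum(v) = [[-0.26+0.00j, (0.53-0j), (0.68-0j), (0.21-0j)], [(0.67-0j), (-1.35+0j), (-1.74+0j), (-0.54+0j)], [(0.92-0j), -1.88+0.00j, -2.42+0.00j, -0.75+0.00j], [(0.31-0j), (-0.62+0j), (-0.8+0j), (-0.25+0j)]] + [[-0.59+0.78j,-0.45+0.18j,(0.22+0.09j),-0.20+0.01j], [(0.99+0.06j),(0.4+0.28j),-0.05-0.24j,0.12+0.16j], [(-1.36+0.3j),-0.65-0.22j,0.16+0.30j,-0.23-0.17j], [(1.19-0.16j),(0.54+0.24j),-0.12-0.27j,0.19+0.17j]] + [[-0.59-0.78j, -0.45-0.18j, (0.22-0.09j), -0.20-0.01j], [0.99-0.06j, (0.4-0.28j), -0.05+0.24j, (0.12-0.16j)], [-1.36-0.30j, (-0.65+0.22j), 0.16-0.30j, (-0.23+0.17j)], [1.19+0.16j, (0.54-0.24j), -0.12+0.27j, 0.19-0.17j]] + [[(0.04-0j), (-0.18-0j), 0.06+0.00j, 0.23-0.00j], [-0.24+0.00j, (1.03+0j), (-0.36-0j), -1.38+0.00j], [(0.06-0j), (-0.24-0j), (0.08+0j), (0.32-0j)], [(0.46-0j), (-2.03-0j), 0.70+0.00j, (2.71-0j)]]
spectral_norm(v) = 4.94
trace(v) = -0.09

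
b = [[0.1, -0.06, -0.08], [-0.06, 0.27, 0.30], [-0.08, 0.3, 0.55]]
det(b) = 0.01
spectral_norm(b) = 0.76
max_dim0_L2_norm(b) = 0.63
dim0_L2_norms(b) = [0.14, 0.41, 0.63]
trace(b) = 0.92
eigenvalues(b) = [0.76, 0.09, 0.07]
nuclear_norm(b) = 0.92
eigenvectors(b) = [[-0.15, 0.82, -0.56], [0.53, -0.41, -0.74], [0.83, 0.41, 0.37]]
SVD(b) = [[-0.15, -0.82, -0.56], [0.53, 0.41, -0.74], [0.83, -0.41, 0.37]] @ diag([0.7562110783664562, 0.09000000000000007, 0.0737889216335437]) @ [[-0.15, 0.53, 0.83], [-0.82, 0.41, -0.41], [-0.56, -0.74, 0.37]]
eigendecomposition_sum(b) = [[0.02, -0.06, -0.09], [-0.06, 0.21, 0.34], [-0.09, 0.34, 0.52]] + [[0.06, -0.03, 0.03], [-0.03, 0.02, -0.02], [0.03, -0.02, 0.02]] + [[0.02, 0.03, -0.02], [0.03, 0.04, -0.02], [-0.02, -0.02, 0.01]]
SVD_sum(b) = [[0.02, -0.06, -0.09], [-0.06, 0.21, 0.34], [-0.09, 0.34, 0.52]] + [[0.06, -0.03, 0.03],[-0.03, 0.01, -0.01],[0.03, -0.01, 0.01]] + [[0.02,  0.03,  -0.02], [0.03,  0.04,  -0.02], [-0.02,  -0.02,  0.01]]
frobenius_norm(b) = 0.77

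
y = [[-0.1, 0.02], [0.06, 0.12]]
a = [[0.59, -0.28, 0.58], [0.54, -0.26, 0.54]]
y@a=[[-0.05, 0.02, -0.05], [0.1, -0.05, 0.10]]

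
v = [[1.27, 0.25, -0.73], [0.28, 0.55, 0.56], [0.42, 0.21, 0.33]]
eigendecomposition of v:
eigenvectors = [[-0.22-0.32j, (-0.22+0.32j), (0.4+0j)],[(-0.8+0j), (-0.8-0j), (-0.88+0j)],[-0.45-0.09j, (-0.45+0.09j), (0.25+0j)]]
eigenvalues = [(0.94+0.18j), (0.94-0.18j), (0.26+0j)]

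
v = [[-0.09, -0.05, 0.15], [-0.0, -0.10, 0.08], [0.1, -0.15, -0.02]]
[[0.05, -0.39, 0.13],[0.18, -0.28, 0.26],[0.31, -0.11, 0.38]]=v @ [[1.24, 1.66, 1.04], [-1.31, 1.99, -1.98], [0.66, -0.97, 0.83]]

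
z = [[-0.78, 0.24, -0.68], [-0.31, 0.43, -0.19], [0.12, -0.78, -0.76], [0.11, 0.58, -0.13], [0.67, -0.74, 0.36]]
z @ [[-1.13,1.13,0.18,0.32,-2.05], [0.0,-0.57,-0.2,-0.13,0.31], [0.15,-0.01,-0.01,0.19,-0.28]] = [[0.78, -1.01, -0.18, -0.41, 1.86], [0.32, -0.59, -0.14, -0.19, 0.82], [-0.25, 0.59, 0.19, -0.0, -0.27], [-0.14, -0.2, -0.09, -0.06, -0.01], [-0.7, 1.18, 0.26, 0.38, -1.7]]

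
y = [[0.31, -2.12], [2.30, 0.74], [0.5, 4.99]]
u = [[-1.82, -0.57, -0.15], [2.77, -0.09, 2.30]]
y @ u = [[-6.44,0.01,-4.92], [-2.14,-1.38,1.36], [12.91,-0.73,11.40]]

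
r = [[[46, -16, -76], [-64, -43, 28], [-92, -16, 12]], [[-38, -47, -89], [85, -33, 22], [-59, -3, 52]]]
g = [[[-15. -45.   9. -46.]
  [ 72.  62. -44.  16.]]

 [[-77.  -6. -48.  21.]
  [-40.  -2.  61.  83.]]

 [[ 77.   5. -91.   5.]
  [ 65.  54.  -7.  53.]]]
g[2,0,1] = 5.0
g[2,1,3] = 53.0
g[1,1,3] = 83.0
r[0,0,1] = -16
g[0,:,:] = [[-15.0, -45.0, 9.0, -46.0], [72.0, 62.0, -44.0, 16.0]]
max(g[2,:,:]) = 77.0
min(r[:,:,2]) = -89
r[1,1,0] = 85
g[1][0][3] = 21.0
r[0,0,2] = -76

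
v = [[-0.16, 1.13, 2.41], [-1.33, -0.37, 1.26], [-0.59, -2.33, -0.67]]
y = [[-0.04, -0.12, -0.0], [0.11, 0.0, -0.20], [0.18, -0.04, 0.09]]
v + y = [[-0.2,1.01,2.41], [-1.22,-0.37,1.06], [-0.41,-2.37,-0.58]]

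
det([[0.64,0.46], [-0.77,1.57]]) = 1.359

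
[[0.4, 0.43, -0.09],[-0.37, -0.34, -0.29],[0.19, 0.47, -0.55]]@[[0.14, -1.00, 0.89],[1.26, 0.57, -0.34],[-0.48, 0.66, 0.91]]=[[0.64, -0.21, 0.13], [-0.34, -0.02, -0.48], [0.88, -0.29, -0.49]]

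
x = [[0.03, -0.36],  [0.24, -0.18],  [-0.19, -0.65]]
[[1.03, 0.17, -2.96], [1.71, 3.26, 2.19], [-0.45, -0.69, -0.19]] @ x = [[0.63, 1.52], [0.42, -2.63], [-0.14, 0.41]]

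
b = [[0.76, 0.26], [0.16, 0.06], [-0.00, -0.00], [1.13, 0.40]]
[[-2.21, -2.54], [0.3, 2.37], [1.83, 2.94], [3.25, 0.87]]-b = [[-2.97, -2.80], [0.14, 2.31], [1.83, 2.94], [2.12, 0.47]]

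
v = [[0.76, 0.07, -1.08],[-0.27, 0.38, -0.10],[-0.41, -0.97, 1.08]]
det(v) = -0.190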